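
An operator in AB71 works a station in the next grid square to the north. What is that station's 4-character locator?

Latitude square 1; +1 → 2.
The longitude characters are unchanged.

AB72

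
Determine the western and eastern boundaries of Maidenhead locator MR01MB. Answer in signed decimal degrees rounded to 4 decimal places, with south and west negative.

61.0000, 61.0833

Field M=12, R=17: +12·20° lon, +17·10° lat → SW at lon 60°, lat 80°.
Square 0, 1: +0·2° lon, +1·1° lat → SW at lon 60°, lat 81°.
Subsquare m=12, b=1: +12·0.0833333° lon, +1·0.0416667° lat → SW at lon 61°, lat 81.0417°.
Cell spans 0.0833333° lon × 0.0416667° lat.
west 61.0000, east 61.0833.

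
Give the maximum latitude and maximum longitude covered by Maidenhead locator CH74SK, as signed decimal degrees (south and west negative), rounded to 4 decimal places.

Field C=2, H=7: +2·20° lon, +7·10° lat → SW at lon -140°, lat -20°.
Square 7, 4: +7·2° lon, +4·1° lat → SW at lon -126°, lat -16°.
Subsquare s=18, k=10: +18·0.0833333° lon, +10·0.0416667° lat → SW at lon -124.5°, lat -15.5833°.
Cell spans 0.0833333° lon × 0.0416667° lat. NE corner is SW corner plus one full cell.
latitude -15.5417, longitude -124.4167.

-15.5417, -124.4167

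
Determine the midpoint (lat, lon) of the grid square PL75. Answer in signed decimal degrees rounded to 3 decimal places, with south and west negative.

25.500, 135.000

Field P=15, L=11: +15·20° lon, +11·10° lat → SW at lon 120°, lat 20°.
Square 7, 5: +7·2° lon, +5·1° lat → SW at lon 134°, lat 25°.
Cell spans 2° lon × 1° lat. Centre is SW corner plus half of each.
latitude 25.500, longitude 135.000.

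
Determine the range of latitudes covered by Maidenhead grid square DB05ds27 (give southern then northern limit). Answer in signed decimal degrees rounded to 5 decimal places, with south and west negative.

Field D=3, B=1: +3·20° lon, +1·10° lat → SW at lon -120°, lat -80°.
Square 0, 5: +0·2° lon, +5·1° lat → SW at lon -120°, lat -75°.
Subsquare d=3, s=18: +3·0.0833333° lon, +18·0.0416667° lat → SW at lon -119.75°, lat -74.25°.
Extended square 2, 7: +2·0.00833333° lon, +7·0.00416667° lat → SW at lon -119.733°, lat -74.2208°.
Cell spans 0.00833333° lon × 0.00416667° lat.
south -74.22083, north -74.21667.

-74.22083, -74.21667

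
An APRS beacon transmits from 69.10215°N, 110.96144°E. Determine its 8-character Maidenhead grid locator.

Shift to the Maidenhead origin (180°W, 90°S): lon 290.96144, lat 159.10215.
Field (20°×10°, letters A–R): lon ⌊290.96144/20⌋ = 14 → O; lat ⌊159.10215/10⌋ = 15 → P.
Square (2°×1°, digits 0–9): lon ⌊10.96144/2⌋ = 5; lat ⌊9.10215/1⌋ = 9.
Subsquare (5′×2.5′, letters a–x): lon ⌊0.96144/0.0833333⌋ = 11 → l; lat ⌊0.10215/0.0416667⌋ = 2 → c.
Extended square (30″×15″, digits 0–9): lon ⌊0.04477/0.00833333⌋ = 5; lat ⌊0.01882/0.00416667⌋ = 4.

OP59lc54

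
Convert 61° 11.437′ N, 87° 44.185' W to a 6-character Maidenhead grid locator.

EP61de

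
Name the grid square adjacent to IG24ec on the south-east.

Longitude subsquare e = 4; +1 → 5 = f.
Latitude subsquare c = 2; −1 → 1 = b.

IG24fb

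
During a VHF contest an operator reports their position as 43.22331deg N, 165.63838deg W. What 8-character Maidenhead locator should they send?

AN73ef33

Add 180° to longitude and 90° to latitude: 14.36162, 133.22331.
Field: lon ⌊14.36162/20⌋ = 0 → A; lat ⌊133.22331/10⌋ = 13 → N.
Square: lon ⌊14.36162/2⌋ = 7; lat ⌊3.22331/1⌋ = 3.
Subsquare: lon ⌊0.36162/0.0833333⌋ = 4 → e; lat ⌊0.22331/0.0416667⌋ = 5 → f.
Extended square: lon ⌊0.02829/0.00833333⌋ = 3; lat ⌊0.01498/0.00416667⌋ = 3.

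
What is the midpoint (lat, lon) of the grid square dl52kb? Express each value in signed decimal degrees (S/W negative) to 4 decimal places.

Field D=3, L=11: +3·20° lon, +11·10° lat → SW at lon -120°, lat 20°.
Square 5, 2: +5·2° lon, +2·1° lat → SW at lon -110°, lat 22°.
Subsquare k=10, b=1: +10·0.0833333° lon, +1·0.0416667° lat → SW at lon -109.167°, lat 22.0417°.
Cell spans 0.0833333° lon × 0.0416667° lat. Centre is SW corner plus half of each.
latitude 22.0625, longitude -109.1250.

22.0625, -109.1250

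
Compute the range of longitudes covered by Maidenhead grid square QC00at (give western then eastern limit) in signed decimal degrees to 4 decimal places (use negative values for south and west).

Field Q=16, C=2: +16·20° lon, +2·10° lat → SW at lon 140°, lat -70°.
Square 0, 0: +0·2° lon, +0·1° lat → SW at lon 140°, lat -70°.
Subsquare a=0, t=19: +0·0.0833333° lon, +19·0.0416667° lat → SW at lon 140°, lat -69.2083°.
Cell spans 0.0833333° lon × 0.0416667° lat.
west 140.0000, east 140.0833.

140.0000, 140.0833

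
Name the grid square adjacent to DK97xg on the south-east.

Longitude subsquare x = 23; +1 → 24, wraps to 0 = a, carry into square.
Longitude square 9; +1 → 10, wraps to 0, carry into field.
Longitude field D = 3; +1 → 4 = E.
Latitude subsquare g = 6; −1 → 5 = f.

EK07af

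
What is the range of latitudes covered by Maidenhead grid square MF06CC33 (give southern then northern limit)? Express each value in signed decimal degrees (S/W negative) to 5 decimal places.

-33.90417, -33.90000

Field M=12, F=5: +12·20° lon, +5·10° lat → SW at lon 60°, lat -40°.
Square 0, 6: +0·2° lon, +6·1° lat → SW at lon 60°, lat -34°.
Subsquare c=2, c=2: +2·0.0833333° lon, +2·0.0416667° lat → SW at lon 60.1667°, lat -33.9167°.
Extended square 3, 3: +3·0.00833333° lon, +3·0.00416667° lat → SW at lon 60.1917°, lat -33.9042°.
Cell spans 0.00833333° lon × 0.00416667° lat.
south -33.90417, north -33.90000.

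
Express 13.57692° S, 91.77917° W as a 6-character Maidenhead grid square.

EH46ck

Add 180° to longitude and 90° to latitude: 88.2208, 76.4231.
Field: 88.2208/20 → 4 → E, 76.4231/10 → 7 → H; chars EH.
Square: 8.2208/2 → 4, 6.4231/1 → 6; chars 46.
Subsquare: 0.2208/0.0833333 → 2 → c, 0.4231/0.0416667 → 10 → k; chars ck.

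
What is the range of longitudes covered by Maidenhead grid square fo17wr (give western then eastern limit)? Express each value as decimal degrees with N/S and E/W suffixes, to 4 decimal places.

76.1667° W, 76.0833° W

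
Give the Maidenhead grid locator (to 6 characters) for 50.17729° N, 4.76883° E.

JO20je

Add 180° to longitude and 90° to latitude: 184.7688, 140.1773.
Field: 184.7688/20 → 9 → J, 140.1773/10 → 14 → O; chars JO.
Square: 4.7688/2 → 2, 0.1773/1 → 0; chars 20.
Subsquare: 0.7688/0.0833333 → 9 → j, 0.1773/0.0416667 → 4 → e; chars je.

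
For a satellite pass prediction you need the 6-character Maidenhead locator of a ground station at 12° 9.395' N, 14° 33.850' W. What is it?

Shift to the Maidenhead origin (180°W, 90°S): lon 165.4358, lat 102.1566.
Field: 165.4358/20 → 8 → I, 102.1566/10 → 10 → K; chars IK.
Square: 5.4358/2 → 2, 2.1566/1 → 2; chars 22.
Subsquare: 1.4358/0.0833333 → 17 → r, 0.1566/0.0416667 → 3 → d; chars rd.

IK22rd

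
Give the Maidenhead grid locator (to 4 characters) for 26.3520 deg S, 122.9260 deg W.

CG83

Shift to the Maidenhead origin (180°W, 90°S): lon 57.07, lat 63.65.
Field: 57.07/20 → 2 → C, 63.65/10 → 6 → G; chars CG.
Square: 17.07/2 → 8, 3.65/1 → 3; chars 83.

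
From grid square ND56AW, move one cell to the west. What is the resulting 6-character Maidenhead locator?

ND46xw

Longitude subsquare a = 0; −1 → -1, wraps to 23 = x, carry into square.
Longitude square 5; −1 → 4.
The latitude characters are unchanged.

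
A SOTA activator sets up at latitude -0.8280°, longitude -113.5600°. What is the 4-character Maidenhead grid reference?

DI39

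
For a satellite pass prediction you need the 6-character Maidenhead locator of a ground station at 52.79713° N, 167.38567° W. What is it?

Add 180° to longitude and 90° to latitude: 12.6143, 142.7971.
Field: lon ⌊12.6143/20⌋ = 0 → A; lat ⌊142.7971/10⌋ = 14 → O.
Square: lon ⌊12.6143/2⌋ = 6; lat ⌊2.7971/1⌋ = 2.
Subsquare: lon ⌊0.6143/0.0833333⌋ = 7 → h; lat ⌊0.7971/0.0416667⌋ = 19 → t.

AO62ht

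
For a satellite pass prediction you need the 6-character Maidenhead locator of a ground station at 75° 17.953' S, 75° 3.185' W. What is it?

FB24lq

Add 180° to longitude and 90° to latitude: 104.9469, 14.7008.
Field (20°×10°, letters A–R): 104.9469/20 → 5 → F, 14.7008/10 → 1 → B; chars FB.
Square (2°×1°, digits 0–9): 4.9469/2 → 2, 4.7008/1 → 4; chars 24.
Subsquare (5′×2.5′, letters a–x): 0.9469/0.0833333 → 11 → l, 0.7008/0.0416667 → 16 → q; chars lq.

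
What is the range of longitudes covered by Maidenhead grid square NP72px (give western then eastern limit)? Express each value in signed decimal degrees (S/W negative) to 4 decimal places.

95.2500, 95.3333

Field N=13, P=15: +13·20° lon, +15·10° lat → SW at lon 80°, lat 60°.
Square 7, 2: +7·2° lon, +2·1° lat → SW at lon 94°, lat 62°.
Subsquare p=15, x=23: +15·0.0833333° lon, +23·0.0416667° lat → SW at lon 95.25°, lat 62.9583°.
Cell spans 0.0833333° lon × 0.0416667° lat.
west 95.2500, east 95.3333.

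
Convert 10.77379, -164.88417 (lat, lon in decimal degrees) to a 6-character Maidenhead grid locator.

AK70ns

Shift to the Maidenhead origin (180°W, 90°S): lon 15.1158, lat 100.7738.
Field: lon ⌊15.1158/20⌋ = 0 → A; lat ⌊100.7738/10⌋ = 10 → K.
Square: lon ⌊15.1158/2⌋ = 7; lat ⌊0.7738/1⌋ = 0.
Subsquare: lon ⌊1.1158/0.0833333⌋ = 13 → n; lat ⌊0.7738/0.0416667⌋ = 18 → s.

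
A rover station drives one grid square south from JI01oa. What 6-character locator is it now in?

Latitude subsquare a = 0; −1 → -1, wraps to 23 = x, carry into square.
Latitude square 1; −1 → 0.
The longitude characters are unchanged.

JI00ox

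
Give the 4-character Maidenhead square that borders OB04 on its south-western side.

NB93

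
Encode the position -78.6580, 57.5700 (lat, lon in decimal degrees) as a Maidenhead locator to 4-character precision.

Offset from 180°W / 90°S: lon 237.57°, lat 11.34°.
Field (20°×10°, letters A–R): lon ⌊237.57/20⌋ = 11 → L; lat ⌊11.34/10⌋ = 1 → B.
Square (2°×1°, digits 0–9): lon ⌊17.57/2⌋ = 8; lat ⌊1.34/1⌋ = 1.

LB81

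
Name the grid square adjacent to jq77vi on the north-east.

Longitude subsquare v = 21; +1 → 22 = w.
Latitude subsquare i = 8; +1 → 9 = j.

JQ77wj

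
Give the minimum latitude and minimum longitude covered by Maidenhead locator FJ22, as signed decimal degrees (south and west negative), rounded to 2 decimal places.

2.00, -76.00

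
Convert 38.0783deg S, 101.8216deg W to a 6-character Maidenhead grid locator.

DF91cw

Shift to the Maidenhead origin (180°W, 90°S): lon 78.1784, lat 51.9217.
Field: lon ⌊78.1784/20⌋ = 3 → D; lat ⌊51.9217/10⌋ = 5 → F.
Square: lon ⌊18.1784/2⌋ = 9; lat ⌊1.9217/1⌋ = 1.
Subsquare: lon ⌊0.1784/0.0833333⌋ = 2 → c; lat ⌊0.9217/0.0416667⌋ = 22 → w.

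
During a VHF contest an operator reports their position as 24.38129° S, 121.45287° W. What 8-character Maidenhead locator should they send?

CG95go58

Shift to the Maidenhead origin (180°W, 90°S): lon 58.54713, lat 65.61871.
Field: lon ⌊58.54713/20⌋ = 2 → C; lat ⌊65.61871/10⌋ = 6 → G.
Square: lon ⌊18.54713/2⌋ = 9; lat ⌊5.61871/1⌋ = 5.
Subsquare: lon ⌊0.54713/0.0833333⌋ = 6 → g; lat ⌊0.61871/0.0416667⌋ = 14 → o.
Extended square: lon ⌊0.04713/0.00833333⌋ = 5; lat ⌊0.03538/0.00416667⌋ = 8.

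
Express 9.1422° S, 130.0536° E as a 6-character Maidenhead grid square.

Shift to the Maidenhead origin (180°W, 90°S): lon 310.0536, lat 80.8578.
Field (20°×10°, letters A–R): 310.0536/20 → 15 → P, 80.8578/10 → 8 → I; chars PI.
Square (2°×1°, digits 0–9): 10.0536/2 → 5, 0.8578/1 → 0; chars 50.
Subsquare (5′×2.5′, letters a–x): 0.0536/0.0833333 → 0 → a, 0.8578/0.0416667 → 20 → u; chars au.

PI50au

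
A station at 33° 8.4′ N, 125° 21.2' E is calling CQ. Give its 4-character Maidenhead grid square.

PM23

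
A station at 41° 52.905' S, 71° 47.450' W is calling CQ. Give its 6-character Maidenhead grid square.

Offset from 180°W / 90°S: lon 108.2092°, lat 48.1183°.
Field: lon ⌊108.2092/20⌋ = 5 → F; lat ⌊48.1183/10⌋ = 4 → E.
Square: lon ⌊8.2092/2⌋ = 4; lat ⌊8.1183/1⌋ = 8.
Subsquare: lon ⌊0.2092/0.0833333⌋ = 2 → c; lat ⌊0.1183/0.0416667⌋ = 2 → c.

FE48cc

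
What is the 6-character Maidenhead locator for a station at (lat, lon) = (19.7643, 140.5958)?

Shift to the Maidenhead origin (180°W, 90°S): lon 320.5958, lat 109.7643.
Field: 320.5958/20 → 16 → Q, 109.7643/10 → 10 → K; chars QK.
Square: 0.5958/2 → 0, 9.7643/1 → 9; chars 09.
Subsquare: 0.5958/0.0833333 → 7 → h, 0.7643/0.0416667 → 18 → s; chars hs.

QK09hs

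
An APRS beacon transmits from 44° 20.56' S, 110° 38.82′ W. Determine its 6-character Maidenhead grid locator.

Offset from 180°W / 90°S: lon 69.3530°, lat 45.6573°.
Field (20°×10°, letters A–R): lon ⌊69.3530/20⌋ = 3 → D; lat ⌊45.6573/10⌋ = 4 → E.
Square (2°×1°, digits 0–9): lon ⌊9.3530/2⌋ = 4; lat ⌊5.6573/1⌋ = 5.
Subsquare (5′×2.5′, letters a–x): lon ⌊1.3530/0.0833333⌋ = 16 → q; lat ⌊0.6573/0.0416667⌋ = 15 → p.

DE45qp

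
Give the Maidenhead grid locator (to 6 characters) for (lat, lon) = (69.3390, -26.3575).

HP69ti

Add 180° to longitude and 90° to latitude: 153.6425, 159.3390.
Field (20°×10°, letters A–R): lon ⌊153.6425/20⌋ = 7 → H; lat ⌊159.3390/10⌋ = 15 → P.
Square (2°×1°, digits 0–9): lon ⌊13.6425/2⌋ = 6; lat ⌊9.3390/1⌋ = 9.
Subsquare (5′×2.5′, letters a–x): lon ⌊1.6425/0.0833333⌋ = 19 → t; lat ⌊0.3390/0.0416667⌋ = 8 → i.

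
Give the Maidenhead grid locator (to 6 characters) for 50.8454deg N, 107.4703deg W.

DO60gu

Shift to the Maidenhead origin (180°W, 90°S): lon 72.5297, lat 140.8454.
Field: 72.5297/20 → 3 → D, 140.8454/10 → 14 → O; chars DO.
Square: 12.5297/2 → 6, 0.8454/1 → 0; chars 60.
Subsquare: 0.5297/0.0833333 → 6 → g, 0.8454/0.0416667 → 20 → u; chars gu.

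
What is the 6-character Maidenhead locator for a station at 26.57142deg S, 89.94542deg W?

EG53ak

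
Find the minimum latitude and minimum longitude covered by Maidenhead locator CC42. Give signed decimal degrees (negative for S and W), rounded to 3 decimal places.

Field C=2, C=2: +2·20° lon, +2·10° lat → SW at lon -140°, lat -70°.
Square 4, 2: +4·2° lon, +2·1° lat → SW at lon -132°, lat -68°.
latitude -68.000, longitude -132.000.

-68.000, -132.000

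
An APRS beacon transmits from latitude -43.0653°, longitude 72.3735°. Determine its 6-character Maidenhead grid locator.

ME66ew

Offset from 180°W / 90°S: lon 252.3735°, lat 46.9347°.
Field: lon ⌊252.3735/20⌋ = 12 → M; lat ⌊46.9347/10⌋ = 4 → E.
Square: lon ⌊12.3735/2⌋ = 6; lat ⌊6.9347/1⌋ = 6.
Subsquare: lon ⌊0.3735/0.0833333⌋ = 4 → e; lat ⌊0.9347/0.0416667⌋ = 22 → w.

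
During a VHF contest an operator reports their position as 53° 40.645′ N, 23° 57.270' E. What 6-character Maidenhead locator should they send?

KO13xq

Shift to the Maidenhead origin (180°W, 90°S): lon 203.9545, lat 143.6774.
Field: lon ⌊203.9545/20⌋ = 10 → K; lat ⌊143.6774/10⌋ = 14 → O.
Square: lon ⌊3.9545/2⌋ = 1; lat ⌊3.6774/1⌋ = 3.
Subsquare: lon ⌊1.9545/0.0833333⌋ = 23 → x; lat ⌊0.6774/0.0416667⌋ = 16 → q.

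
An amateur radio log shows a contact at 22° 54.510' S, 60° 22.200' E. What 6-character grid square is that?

Shift to the Maidenhead origin (180°W, 90°S): lon 240.3700, lat 67.0915.
Field: 240.3700/20 → 12 → M, 67.0915/10 → 6 → G; chars MG.
Square: 0.3700/2 → 0, 7.0915/1 → 7; chars 07.
Subsquare: 0.3700/0.0833333 → 4 → e, 0.0915/0.0416667 → 2 → c; chars ec.

MG07ec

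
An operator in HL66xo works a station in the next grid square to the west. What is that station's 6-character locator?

Longitude subsquare x = 23; −1 → 22 = w.
The latitude characters are unchanged.

HL66wo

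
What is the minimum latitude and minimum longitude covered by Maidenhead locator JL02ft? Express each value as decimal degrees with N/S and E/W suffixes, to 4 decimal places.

22.7917° N, 0.4167° E

Field J=9, L=11: +9·20° lon, +11·10° lat → SW at lon 0°, lat 20°.
Square 0, 2: +0·2° lon, +2·1° lat → SW at lon 0°, lat 22°.
Subsquare f=5, t=19: +5·0.0833333° lon, +19·0.0416667° lat → SW at lon 0.416667°, lat 22.7917°.
latitude 22.7917° N, longitude 0.4167° E.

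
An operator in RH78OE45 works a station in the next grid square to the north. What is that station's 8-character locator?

Latitude extended square 5; +1 → 6.
The longitude characters are unchanged.

RH78oe46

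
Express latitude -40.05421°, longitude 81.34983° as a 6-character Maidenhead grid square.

NE09qw

Offset from 180°W / 90°S: lon 261.3498°, lat 49.9458°.
Field: 261.3498/20 → 13 → N, 49.9458/10 → 4 → E; chars NE.
Square: 1.3498/2 → 0, 9.9458/1 → 9; chars 09.
Subsquare: 1.3498/0.0833333 → 16 → q, 0.9458/0.0416667 → 22 → w; chars qw.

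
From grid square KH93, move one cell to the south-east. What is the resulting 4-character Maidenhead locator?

Longitude square 9; +1 → 10, wraps to 0, carry into field.
Longitude field K = 10; +1 → 11 = L.
Latitude square 3; −1 → 2.

LH02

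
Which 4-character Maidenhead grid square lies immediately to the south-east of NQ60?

Longitude square 6; +1 → 7.
Latitude square 0; −1 → -1, wraps to 9, carry into field.
Latitude field Q = 16; −1 → 15 = P.

NP79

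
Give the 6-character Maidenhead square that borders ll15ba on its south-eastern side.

LL14cx

Longitude subsquare b = 1; +1 → 2 = c.
Latitude subsquare a = 0; −1 → -1, wraps to 23 = x, carry into square.
Latitude square 5; −1 → 4.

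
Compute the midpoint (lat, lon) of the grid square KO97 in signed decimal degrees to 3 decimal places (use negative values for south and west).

57.500, 39.000

Field K=10, O=14: +10·20° lon, +14·10° lat → SW at lon 20°, lat 50°.
Square 9, 7: +9·2° lon, +7·1° lat → SW at lon 38°, lat 57°.
Cell spans 2° lon × 1° lat. Centre is SW corner plus half of each.
latitude 57.500, longitude 39.000.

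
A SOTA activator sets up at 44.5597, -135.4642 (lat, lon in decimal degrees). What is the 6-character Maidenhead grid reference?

CN24gn

Add 180° to longitude and 90° to latitude: 44.5358, 134.5597.
Field: lon ⌊44.5358/20⌋ = 2 → C; lat ⌊134.5597/10⌋ = 13 → N.
Square: lon ⌊4.5358/2⌋ = 2; lat ⌊4.5597/1⌋ = 4.
Subsquare: lon ⌊0.5358/0.0833333⌋ = 6 → g; lat ⌊0.5597/0.0416667⌋ = 13 → n.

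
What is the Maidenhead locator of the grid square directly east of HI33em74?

HI33em84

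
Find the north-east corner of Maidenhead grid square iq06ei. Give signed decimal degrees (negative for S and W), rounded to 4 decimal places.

76.3750, -19.5833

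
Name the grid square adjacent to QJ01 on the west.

Longitude square 0; −1 → -1, wraps to 9, carry into field.
Longitude field Q = 16; −1 → 15 = P.
The latitude characters are unchanged.

PJ91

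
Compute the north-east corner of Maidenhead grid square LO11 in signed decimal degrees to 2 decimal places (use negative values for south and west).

52.00, 44.00

Field L=11, O=14: +11·20° lon, +14·10° lat → SW at lon 40°, lat 50°.
Square 1, 1: +1·2° lon, +1·1° lat → SW at lon 42°, lat 51°.
Cell spans 2° lon × 1° lat. NE corner is SW corner plus one full cell.
latitude 52.00, longitude 44.00.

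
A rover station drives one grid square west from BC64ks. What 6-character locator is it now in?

Longitude subsquare k = 10; −1 → 9 = j.
The latitude characters are unchanged.

BC64js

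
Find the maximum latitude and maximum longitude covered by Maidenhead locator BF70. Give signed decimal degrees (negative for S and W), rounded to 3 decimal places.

Field B=1, F=5: +1·20° lon, +5·10° lat → SW at lon -160°, lat -40°.
Square 7, 0: +7·2° lon, +0·1° lat → SW at lon -146°, lat -40°.
Cell spans 2° lon × 1° lat. NE corner is SW corner plus one full cell.
latitude -39.000, longitude -144.000.

-39.000, -144.000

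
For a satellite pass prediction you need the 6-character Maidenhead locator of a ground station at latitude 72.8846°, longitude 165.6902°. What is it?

Shift to the Maidenhead origin (180°W, 90°S): lon 345.6902, lat 162.8846.
Field: lon ⌊345.6902/20⌋ = 17 → R; lat ⌊162.8846/10⌋ = 16 → Q.
Square: lon ⌊5.6902/2⌋ = 2; lat ⌊2.8846/1⌋ = 2.
Subsquare: lon ⌊1.6902/0.0833333⌋ = 20 → u; lat ⌊0.8846/0.0416667⌋ = 21 → v.

RQ22uv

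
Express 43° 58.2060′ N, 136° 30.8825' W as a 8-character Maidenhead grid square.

Offset from 180°W / 90°S: lon 43.48529°, lat 133.97010°.
Field: 43.48529/20 → 2 → C, 133.97010/10 → 13 → N; chars CN.
Square: 3.48529/2 → 1, 3.97010/1 → 3; chars 13.
Subsquare: 1.48529/0.0833333 → 17 → r, 0.97010/0.0416667 → 23 → x; chars rx.
Extended square: 0.06862/0.00833333 → 8, 0.01177/0.00416667 → 2; chars 82.

CN13rx82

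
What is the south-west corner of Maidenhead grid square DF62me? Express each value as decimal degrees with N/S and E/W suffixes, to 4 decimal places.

37.8333° S, 107.0000° W

Field D=3, F=5: +3·20° lon, +5·10° lat → SW at lon -120°, lat -40°.
Square 6, 2: +6·2° lon, +2·1° lat → SW at lon -108°, lat -38°.
Subsquare m=12, e=4: +12·0.0833333° lon, +4·0.0416667° lat → SW at lon -107°, lat -37.8333°.
latitude 37.8333° S, longitude 107.0000° W.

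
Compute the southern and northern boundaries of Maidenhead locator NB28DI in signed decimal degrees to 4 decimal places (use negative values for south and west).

Field N=13, B=1: +13·20° lon, +1·10° lat → SW at lon 80°, lat -80°.
Square 2, 8: +2·2° lon, +8·1° lat → SW at lon 84°, lat -72°.
Subsquare d=3, i=8: +3·0.0833333° lon, +8·0.0416667° lat → SW at lon 84.25°, lat -71.6667°.
Cell spans 0.0833333° lon × 0.0416667° lat.
south -71.6667, north -71.6250.

-71.6667, -71.6250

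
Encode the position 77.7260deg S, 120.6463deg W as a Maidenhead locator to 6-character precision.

Add 180° to longitude and 90° to latitude: 59.3537, 12.2740.
Field (20°×10°, letters A–R): lon ⌊59.3537/20⌋ = 2 → C; lat ⌊12.2740/10⌋ = 1 → B.
Square (2°×1°, digits 0–9): lon ⌊19.3537/2⌋ = 9; lat ⌊2.2740/1⌋ = 2.
Subsquare (5′×2.5′, letters a–x): lon ⌊1.3537/0.0833333⌋ = 16 → q; lat ⌊0.2740/0.0416667⌋ = 6 → g.

CB92qg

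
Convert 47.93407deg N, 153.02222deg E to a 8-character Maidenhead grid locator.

Shift to the Maidenhead origin (180°W, 90°S): lon 333.02222, lat 137.93407.
Field: lon ⌊333.02222/20⌋ = 16 → Q; lat ⌊137.93407/10⌋ = 13 → N.
Square: lon ⌊13.02222/2⌋ = 6; lat ⌊7.93407/1⌋ = 7.
Subsquare: lon ⌊1.02222/0.0833333⌋ = 12 → m; lat ⌊0.93407/0.0416667⌋ = 22 → w.
Extended square: lon ⌊0.02222/0.00833333⌋ = 2; lat ⌊0.01740/0.00416667⌋ = 4.

QN67mw24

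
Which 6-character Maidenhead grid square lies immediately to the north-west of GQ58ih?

Longitude subsquare i = 8; −1 → 7 = h.
Latitude subsquare h = 7; +1 → 8 = i.

GQ58hi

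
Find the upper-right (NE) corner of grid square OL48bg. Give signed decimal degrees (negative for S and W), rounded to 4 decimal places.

Field O=14, L=11: +14·20° lon, +11·10° lat → SW at lon 100°, lat 20°.
Square 4, 8: +4·2° lon, +8·1° lat → SW at lon 108°, lat 28°.
Subsquare b=1, g=6: +1·0.0833333° lon, +6·0.0416667° lat → SW at lon 108.083°, lat 28.25°.
Cell spans 0.0833333° lon × 0.0416667° lat. NE corner is SW corner plus one full cell.
latitude 28.2917, longitude 108.1667.

28.2917, 108.1667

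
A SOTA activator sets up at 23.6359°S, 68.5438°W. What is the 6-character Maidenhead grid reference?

FG56ri

Add 180° to longitude and 90° to latitude: 111.4562, 66.3641.
Field: lon ⌊111.4562/20⌋ = 5 → F; lat ⌊66.3641/10⌋ = 6 → G.
Square: lon ⌊11.4562/2⌋ = 5; lat ⌊6.3641/1⌋ = 6.
Subsquare: lon ⌊1.4562/0.0833333⌋ = 17 → r; lat ⌊0.3641/0.0416667⌋ = 8 → i.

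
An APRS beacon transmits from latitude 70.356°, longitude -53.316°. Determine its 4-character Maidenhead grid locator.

Add 180° to longitude and 90° to latitude: 126.68, 160.36.
Field: 126.68/20 → 6 → G, 160.36/10 → 16 → Q; chars GQ.
Square: 6.68/2 → 3, 0.36/1 → 0; chars 30.

GQ30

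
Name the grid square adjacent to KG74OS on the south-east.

KG74pr

Longitude subsquare o = 14; +1 → 15 = p.
Latitude subsquare s = 18; −1 → 17 = r.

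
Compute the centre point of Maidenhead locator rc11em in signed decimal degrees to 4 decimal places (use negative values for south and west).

Field R=17, C=2: +17·20° lon, +2·10° lat → SW at lon 160°, lat -70°.
Square 1, 1: +1·2° lon, +1·1° lat → SW at lon 162°, lat -69°.
Subsquare e=4, m=12: +4·0.0833333° lon, +12·0.0416667° lat → SW at lon 162.333°, lat -68.5°.
Cell spans 0.0833333° lon × 0.0416667° lat. Centre is SW corner plus half of each.
latitude -68.4792, longitude 162.3750.

-68.4792, 162.3750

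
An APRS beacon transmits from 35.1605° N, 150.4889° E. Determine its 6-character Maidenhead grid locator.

QM55fd

Add 180° to longitude and 90° to latitude: 330.4889, 125.1605.
Field: lon ⌊330.4889/20⌋ = 16 → Q; lat ⌊125.1605/10⌋ = 12 → M.
Square: lon ⌊10.4889/2⌋ = 5; lat ⌊5.1605/1⌋ = 5.
Subsquare: lon ⌊0.4889/0.0833333⌋ = 5 → f; lat ⌊0.1605/0.0416667⌋ = 3 → d.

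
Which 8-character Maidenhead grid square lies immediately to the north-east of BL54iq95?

Longitude extended square 9; +1 → 10, wraps to 0, carry into subsquare.
Longitude subsquare i = 8; +1 → 9 = j.
Latitude extended square 5; +1 → 6.

BL54jq06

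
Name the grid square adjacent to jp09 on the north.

JQ00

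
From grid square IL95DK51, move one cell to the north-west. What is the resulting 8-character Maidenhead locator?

IL95dk42

Longitude extended square 5; −1 → 4.
Latitude extended square 1; +1 → 2.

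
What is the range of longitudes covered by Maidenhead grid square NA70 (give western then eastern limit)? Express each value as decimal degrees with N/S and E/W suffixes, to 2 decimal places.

Field N=13, A=0: +13·20° lon, +0·10° lat → SW at lon 80°, lat -90°.
Square 7, 0: +7·2° lon, +0·1° lat → SW at lon 94°, lat -90°.
Cell spans 2° lon × 1° lat.
west 94.00° E, east 96.00° E.

94.00° E, 96.00° E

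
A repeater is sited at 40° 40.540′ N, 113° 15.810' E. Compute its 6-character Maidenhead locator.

ON60pq

Shift to the Maidenhead origin (180°W, 90°S): lon 293.2635, lat 130.6757.
Field: 293.2635/20 → 14 → O, 130.6757/10 → 13 → N; chars ON.
Square: 13.2635/2 → 6, 0.6757/1 → 0; chars 60.
Subsquare: 1.2635/0.0833333 → 15 → p, 0.6757/0.0416667 → 16 → q; chars pq.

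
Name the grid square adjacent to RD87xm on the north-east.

RD97an

Longitude subsquare x = 23; +1 → 24, wraps to 0 = a, carry into square.
Longitude square 8; +1 → 9.
Latitude subsquare m = 12; +1 → 13 = n.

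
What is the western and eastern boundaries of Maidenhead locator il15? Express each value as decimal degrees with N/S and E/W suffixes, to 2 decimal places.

18.00° W, 16.00° W

Field I=8, L=11: +8·20° lon, +11·10° lat → SW at lon -20°, lat 20°.
Square 1, 5: +1·2° lon, +5·1° lat → SW at lon -18°, lat 25°.
Cell spans 2° lon × 1° lat.
west 18.00° W, east 16.00° W.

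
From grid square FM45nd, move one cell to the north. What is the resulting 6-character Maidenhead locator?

FM45ne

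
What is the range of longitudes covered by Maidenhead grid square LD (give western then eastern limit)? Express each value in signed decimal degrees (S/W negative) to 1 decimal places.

Field L=11, D=3: +11·20° lon, +3·10° lat → SW at lon 40°, lat -60°.
Cell spans 20° lon × 10° lat.
west 40.0, east 60.0.

40.0, 60.0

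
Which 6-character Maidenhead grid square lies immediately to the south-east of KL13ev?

KL13fu

Longitude subsquare e = 4; +1 → 5 = f.
Latitude subsquare v = 21; −1 → 20 = u.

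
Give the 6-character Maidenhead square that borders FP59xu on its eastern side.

FP69au

Longitude subsquare x = 23; +1 → 24, wraps to 0 = a, carry into square.
Longitude square 5; +1 → 6.
The latitude characters are unchanged.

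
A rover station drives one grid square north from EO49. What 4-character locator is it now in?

EP40

Latitude square 9; +1 → 10, wraps to 0, carry into field.
Latitude field O = 14; +1 → 15 = P.
The longitude characters are unchanged.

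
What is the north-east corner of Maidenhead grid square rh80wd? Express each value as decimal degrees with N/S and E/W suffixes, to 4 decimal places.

Field R=17, H=7: +17·20° lon, +7·10° lat → SW at lon 160°, lat -20°.
Square 8, 0: +8·2° lon, +0·1° lat → SW at lon 176°, lat -20°.
Subsquare w=22, d=3: +22·0.0833333° lon, +3·0.0416667° lat → SW at lon 177.833°, lat -19.875°.
Cell spans 0.0833333° lon × 0.0416667° lat. NE corner is SW corner plus one full cell.
latitude 19.8333° S, longitude 177.9167° E.

19.8333° S, 177.9167° E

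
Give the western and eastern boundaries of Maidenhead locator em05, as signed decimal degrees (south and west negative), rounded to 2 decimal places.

-100.00, -98.00

Field E=4, M=12: +4·20° lon, +12·10° lat → SW at lon -100°, lat 30°.
Square 0, 5: +0·2° lon, +5·1° lat → SW at lon -100°, lat 35°.
Cell spans 2° lon × 1° lat.
west -100.00, east -98.00.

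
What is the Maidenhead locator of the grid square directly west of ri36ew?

Longitude subsquare e = 4; −1 → 3 = d.
The latitude characters are unchanged.

RI36dw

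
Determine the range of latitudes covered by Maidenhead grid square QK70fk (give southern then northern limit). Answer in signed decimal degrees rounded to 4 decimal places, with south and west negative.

10.4167, 10.4583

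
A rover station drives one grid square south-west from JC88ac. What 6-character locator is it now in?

JC78xb

Longitude subsquare a = 0; −1 → -1, wraps to 23 = x, carry into square.
Longitude square 8; −1 → 7.
Latitude subsquare c = 2; −1 → 1 = b.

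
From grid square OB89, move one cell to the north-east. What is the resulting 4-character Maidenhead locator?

OC90

Longitude square 8; +1 → 9.
Latitude square 9; +1 → 10, wraps to 0, carry into field.
Latitude field B = 1; +1 → 2 = C.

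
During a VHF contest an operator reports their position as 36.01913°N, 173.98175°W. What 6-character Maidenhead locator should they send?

Offset from 180°W / 90°S: lon 6.0182°, lat 126.0191°.
Field (20°×10°, letters A–R): lon ⌊6.0182/20⌋ = 0 → A; lat ⌊126.0191/10⌋ = 12 → M.
Square (2°×1°, digits 0–9): lon ⌊6.0182/2⌋ = 3; lat ⌊6.0191/1⌋ = 6.
Subsquare (5′×2.5′, letters a–x): lon ⌊0.0182/0.0833333⌋ = 0 → a; lat ⌊0.0191/0.0416667⌋ = 0 → a.

AM36aa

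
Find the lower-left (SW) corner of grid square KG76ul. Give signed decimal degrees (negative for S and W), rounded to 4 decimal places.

-23.5417, 35.6667

Field K=10, G=6: +10·20° lon, +6·10° lat → SW at lon 20°, lat -30°.
Square 7, 6: +7·2° lon, +6·1° lat → SW at lon 34°, lat -24°.
Subsquare u=20, l=11: +20·0.0833333° lon, +11·0.0416667° lat → SW at lon 35.6667°, lat -23.5417°.
latitude -23.5417, longitude 35.6667.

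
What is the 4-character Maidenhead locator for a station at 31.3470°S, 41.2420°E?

LF08

Offset from 180°W / 90°S: lon 221.24°, lat 58.65°.
Field (20°×10°, letters A–R): lon ⌊221.24/20⌋ = 11 → L; lat ⌊58.65/10⌋ = 5 → F.
Square (2°×1°, digits 0–9): lon ⌊1.24/2⌋ = 0; lat ⌊8.65/1⌋ = 8.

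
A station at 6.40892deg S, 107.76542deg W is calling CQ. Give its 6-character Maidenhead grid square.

DI63co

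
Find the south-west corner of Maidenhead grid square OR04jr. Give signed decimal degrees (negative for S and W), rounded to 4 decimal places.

Field O=14, R=17: +14·20° lon, +17·10° lat → SW at lon 100°, lat 80°.
Square 0, 4: +0·2° lon, +4·1° lat → SW at lon 100°, lat 84°.
Subsquare j=9, r=17: +9·0.0833333° lon, +17·0.0416667° lat → SW at lon 100.75°, lat 84.7083°.
latitude 84.7083, longitude 100.7500.

84.7083, 100.7500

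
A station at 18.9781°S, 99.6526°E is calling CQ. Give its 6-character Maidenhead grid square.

NH91ta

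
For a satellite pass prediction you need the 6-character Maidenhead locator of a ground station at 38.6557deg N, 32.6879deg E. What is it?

Offset from 180°W / 90°S: lon 212.6879°, lat 128.6557°.
Field: lon ⌊212.6879/20⌋ = 10 → K; lat ⌊128.6557/10⌋ = 12 → M.
Square: lon ⌊12.6879/2⌋ = 6; lat ⌊8.6557/1⌋ = 8.
Subsquare: lon ⌊0.6879/0.0833333⌋ = 8 → i; lat ⌊0.6557/0.0416667⌋ = 15 → p.

KM68ip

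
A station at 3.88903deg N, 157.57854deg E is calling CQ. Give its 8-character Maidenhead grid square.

Offset from 180°W / 90°S: lon 337.57854°, lat 93.88903°.
Field: 337.57854/20 → 16 → Q, 93.88903/10 → 9 → J; chars QJ.
Square: 17.57854/2 → 8, 3.88903/1 → 3; chars 83.
Subsquare: 1.57854/0.0833333 → 18 → s, 0.88903/0.0416667 → 21 → v; chars sv.
Extended square: 0.07854/0.00833333 → 9, 0.01403/0.00416667 → 3; chars 93.

QJ83sv93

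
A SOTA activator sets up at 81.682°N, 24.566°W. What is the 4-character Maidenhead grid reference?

Offset from 180°W / 90°S: lon 155.43°, lat 171.68°.
Field: 155.43/20 → 7 → H, 171.68/10 → 17 → R; chars HR.
Square: 15.43/2 → 7, 1.68/1 → 1; chars 71.

HR71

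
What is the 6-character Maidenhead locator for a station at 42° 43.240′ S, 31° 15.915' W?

Shift to the Maidenhead origin (180°W, 90°S): lon 148.7347, lat 47.2793.
Field: lon ⌊148.7347/20⌋ = 7 → H; lat ⌊47.2793/10⌋ = 4 → E.
Square: lon ⌊8.7347/2⌋ = 4; lat ⌊7.2793/1⌋ = 7.
Subsquare: lon ⌊0.7347/0.0833333⌋ = 8 → i; lat ⌊0.2793/0.0416667⌋ = 6 → g.

HE47ig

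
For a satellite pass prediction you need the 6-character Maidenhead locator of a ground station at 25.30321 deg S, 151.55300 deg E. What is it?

QG54sq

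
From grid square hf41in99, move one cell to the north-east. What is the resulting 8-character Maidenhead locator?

Longitude extended square 9; +1 → 10, wraps to 0, carry into subsquare.
Longitude subsquare i = 8; +1 → 9 = j.
Latitude extended square 9; +1 → 10, wraps to 0, carry into subsquare.
Latitude subsquare n = 13; +1 → 14 = o.

HF41jo00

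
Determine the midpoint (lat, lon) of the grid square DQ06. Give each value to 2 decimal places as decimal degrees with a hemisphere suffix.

76.50° N, 119.00° W

Field D=3, Q=16: +3·20° lon, +16·10° lat → SW at lon -120°, lat 70°.
Square 0, 6: +0·2° lon, +6·1° lat → SW at lon -120°, lat 76°.
Cell spans 2° lon × 1° lat. Centre is SW corner plus half of each.
latitude 76.50° N, longitude 119.00° W.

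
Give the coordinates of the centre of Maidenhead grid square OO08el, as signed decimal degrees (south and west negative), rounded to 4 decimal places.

58.4792, 100.3750

Field O=14, O=14: +14·20° lon, +14·10° lat → SW at lon 100°, lat 50°.
Square 0, 8: +0·2° lon, +8·1° lat → SW at lon 100°, lat 58°.
Subsquare e=4, l=11: +4·0.0833333° lon, +11·0.0416667° lat → SW at lon 100.333°, lat 58.4583°.
Cell spans 0.0833333° lon × 0.0416667° lat. Centre is SW corner plus half of each.
latitude 58.4792, longitude 100.3750.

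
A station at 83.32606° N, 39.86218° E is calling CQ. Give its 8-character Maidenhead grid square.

KR93wh38

Shift to the Maidenhead origin (180°W, 90°S): lon 219.86218, lat 173.32606.
Field: 219.86218/20 → 10 → K, 173.32606/10 → 17 → R; chars KR.
Square: 19.86218/2 → 9, 3.32606/1 → 3; chars 93.
Subsquare: 1.86218/0.0833333 → 22 → w, 0.32606/0.0416667 → 7 → h; chars wh.
Extended square: 0.02885/0.00833333 → 3, 0.03439/0.00416667 → 8; chars 38.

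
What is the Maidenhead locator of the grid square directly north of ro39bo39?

Latitude extended square 9; +1 → 10, wraps to 0, carry into subsquare.
Latitude subsquare o = 14; +1 → 15 = p.
The longitude characters are unchanged.

RO39bp30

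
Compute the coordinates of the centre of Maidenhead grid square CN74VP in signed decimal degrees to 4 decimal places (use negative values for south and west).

44.6458, -124.2083

Field C=2, N=13: +2·20° lon, +13·10° lat → SW at lon -140°, lat 40°.
Square 7, 4: +7·2° lon, +4·1° lat → SW at lon -126°, lat 44°.
Subsquare v=21, p=15: +21·0.0833333° lon, +15·0.0416667° lat → SW at lon -124.25°, lat 44.625°.
Cell spans 0.0833333° lon × 0.0416667° lat. Centre is SW corner plus half of each.
latitude 44.6458, longitude -124.2083.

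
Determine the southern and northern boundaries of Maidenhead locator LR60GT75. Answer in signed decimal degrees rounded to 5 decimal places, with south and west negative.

Field L=11, R=17: +11·20° lon, +17·10° lat → SW at lon 40°, lat 80°.
Square 6, 0: +6·2° lon, +0·1° lat → SW at lon 52°, lat 80°.
Subsquare g=6, t=19: +6·0.0833333° lon, +19·0.0416667° lat → SW at lon 52.5°, lat 80.7917°.
Extended square 7, 5: +7·0.00833333° lon, +5·0.00416667° lat → SW at lon 52.5583°, lat 80.8125°.
Cell spans 0.00833333° lon × 0.00416667° lat.
south 80.81250, north 80.81667.

80.81250, 80.81667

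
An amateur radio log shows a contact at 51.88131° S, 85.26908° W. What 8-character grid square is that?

Add 180° to longitude and 90° to latitude: 94.73092, 38.11869.
Field: 94.73092/20 → 4 → E, 38.11869/10 → 3 → D; chars ED.
Square: 14.73092/2 → 7, 8.11869/1 → 8; chars 78.
Subsquare: 0.73092/0.0833333 → 8 → i, 0.11869/0.0416667 → 2 → c; chars ic.
Extended square: 0.06425/0.00833333 → 7, 0.03536/0.00416667 → 8; chars 78.

ED78ic78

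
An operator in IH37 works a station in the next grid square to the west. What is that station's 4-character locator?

IH27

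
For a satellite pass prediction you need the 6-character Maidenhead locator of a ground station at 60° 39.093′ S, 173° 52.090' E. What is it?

Offset from 180°W / 90°S: lon 353.8682°, lat 29.3484°.
Field: 353.8682/20 → 17 → R, 29.3484/10 → 2 → C; chars RC.
Square: 13.8682/2 → 6, 9.3484/1 → 9; chars 69.
Subsquare: 1.8682/0.0833333 → 22 → w, 0.3484/0.0416667 → 8 → i; chars wi.

RC69wi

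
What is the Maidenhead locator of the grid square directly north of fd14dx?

FD15da

Latitude subsquare x = 23; +1 → 24, wraps to 0 = a, carry into square.
Latitude square 4; +1 → 5.
The longitude characters are unchanged.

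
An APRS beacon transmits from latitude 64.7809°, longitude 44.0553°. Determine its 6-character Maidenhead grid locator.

LP24as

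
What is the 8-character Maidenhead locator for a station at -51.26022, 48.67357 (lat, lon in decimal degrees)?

Shift to the Maidenhead origin (180°W, 90°S): lon 228.67357, lat 38.73978.
Field: lon ⌊228.67357/20⌋ = 11 → L; lat ⌊38.73978/10⌋ = 3 → D.
Square: lon ⌊8.67357/2⌋ = 4; lat ⌊8.73978/1⌋ = 8.
Subsquare: lon ⌊0.67357/0.0833333⌋ = 8 → i; lat ⌊0.73978/0.0416667⌋ = 17 → r.
Extended square: lon ⌊0.00690/0.00833333⌋ = 0; lat ⌊0.03145/0.00416667⌋ = 7.

LD48ir07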